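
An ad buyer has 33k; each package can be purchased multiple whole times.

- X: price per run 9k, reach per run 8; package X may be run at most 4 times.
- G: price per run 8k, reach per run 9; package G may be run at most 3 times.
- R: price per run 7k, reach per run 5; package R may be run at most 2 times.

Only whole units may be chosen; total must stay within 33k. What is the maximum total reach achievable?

35

This is a bounded integer knapsack.
G has the best ratio (9/8); taking only G gives at most 3×9 = 27 (stopped by the supply cap of 3).
Mixing does better — 1×X and 3×G: price 33 ≤ 33, reach 1·8 + 3·9 = 35.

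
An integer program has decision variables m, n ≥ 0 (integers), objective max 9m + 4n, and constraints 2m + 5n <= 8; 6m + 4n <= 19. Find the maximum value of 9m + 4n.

(m,n)=(3,0): 2·3+5·0=6≤8, 6·3+4·0=18≤19, objective 27.
(m,n)=(2,0): 2·2+5·0=4≤8, 6·2+4·0=12≤19, objective 18.
Maximum is 27 at (m,n)=(3,0).

27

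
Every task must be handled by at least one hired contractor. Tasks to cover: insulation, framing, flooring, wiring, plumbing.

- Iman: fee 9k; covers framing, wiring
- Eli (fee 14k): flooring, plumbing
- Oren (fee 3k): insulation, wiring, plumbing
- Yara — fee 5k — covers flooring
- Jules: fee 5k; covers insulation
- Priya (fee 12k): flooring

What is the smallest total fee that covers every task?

This is a weighted set-cover instance.
Choose Iman, Oren, and Yara: together they cover insulation, framing, flooring, wiring, plumbing — every task.
Total fee: 9 + 3 + 5 = 17.
No cover costs less than 17.

17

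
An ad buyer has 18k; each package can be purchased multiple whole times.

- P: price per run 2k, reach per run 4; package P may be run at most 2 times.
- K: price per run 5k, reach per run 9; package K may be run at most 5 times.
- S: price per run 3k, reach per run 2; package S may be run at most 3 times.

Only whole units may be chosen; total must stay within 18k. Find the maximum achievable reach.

This is a bounded integer knapsack.
Take 1×P and 3×K: price 17 ≤ 18, reach 1·4 + 3·9 = 31.
No other integer combination yields more.

31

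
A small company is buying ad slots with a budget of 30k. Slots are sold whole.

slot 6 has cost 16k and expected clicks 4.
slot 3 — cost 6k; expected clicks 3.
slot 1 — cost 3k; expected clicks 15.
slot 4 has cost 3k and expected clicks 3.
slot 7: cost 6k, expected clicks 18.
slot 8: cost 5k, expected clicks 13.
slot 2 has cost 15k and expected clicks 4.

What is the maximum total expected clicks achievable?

Take slot 3, slot 1, slot 4, slot 7, and slot 8: cost 6 + 3 + 3 + 6 + 5 = 23 ≤ 30, expected clicks 3 + 15 + 3 + 18 + 13 = 52.
No other feasible combination does better.

52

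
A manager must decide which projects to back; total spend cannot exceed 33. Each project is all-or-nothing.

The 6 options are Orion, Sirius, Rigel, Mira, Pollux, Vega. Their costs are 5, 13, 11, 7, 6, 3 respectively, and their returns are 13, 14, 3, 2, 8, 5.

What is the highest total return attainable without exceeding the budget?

40

Orion + Sirius + Mira + Pollux: cost 5 + 13 + 7 + 6 = 31 ≤ 33, return 13 + 14 + 2 + 8 = 37.
Orion + Sirius + Pollux: cost 5 + 13 + 6 = 24 ≤ 33, return 13 + 14 + 8 = 35.
Orion + Sirius + Pollux + Vega: cost 5 + 13 + 6 + 3 = 27 ≤ 33, return 13 + 14 + 8 + 5 = 40.
Best is Orion, Sirius, Pollux, and Vega with total return 40.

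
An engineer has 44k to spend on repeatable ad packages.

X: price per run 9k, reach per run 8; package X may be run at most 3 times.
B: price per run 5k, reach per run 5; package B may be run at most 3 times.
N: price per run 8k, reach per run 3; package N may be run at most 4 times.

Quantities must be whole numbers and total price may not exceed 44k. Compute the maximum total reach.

39

B has the best ratio (5/5); taking only B gives at most 3×5 = 15 (stopped by the supply cap of 3).
Mixing does better — 3×X and 3×B: price 42 ≤ 44, reach 3·8 + 3·5 = 39.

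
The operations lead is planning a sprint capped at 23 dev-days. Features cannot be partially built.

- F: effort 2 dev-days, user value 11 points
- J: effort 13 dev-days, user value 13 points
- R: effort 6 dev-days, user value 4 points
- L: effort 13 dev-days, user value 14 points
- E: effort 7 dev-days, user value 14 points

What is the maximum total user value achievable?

39

F + L + E: effort 2 + 13 + 7 = 22 ≤ 23, user value 11 + 14 + 14 = 39.
F + R + E: effort 2 + 6 + 7 = 15 ≤ 23, user value 11 + 4 + 14 = 29.
F + J + E: effort 2 + 13 + 7 = 22 ≤ 23, user value 11 + 13 + 14 = 38.
Best is F, L, and E with total user value 39.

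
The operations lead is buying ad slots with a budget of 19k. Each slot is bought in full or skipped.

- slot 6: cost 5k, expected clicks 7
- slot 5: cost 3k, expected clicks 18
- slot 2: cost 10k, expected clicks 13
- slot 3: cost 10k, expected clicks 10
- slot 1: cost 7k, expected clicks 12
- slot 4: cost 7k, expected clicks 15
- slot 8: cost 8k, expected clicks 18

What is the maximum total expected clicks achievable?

51

Take slot 5, slot 4, and slot 8: cost 3 + 7 + 8 = 18 ≤ 19, expected clicks 18 + 15 + 18 = 51.
No other feasible combination does better.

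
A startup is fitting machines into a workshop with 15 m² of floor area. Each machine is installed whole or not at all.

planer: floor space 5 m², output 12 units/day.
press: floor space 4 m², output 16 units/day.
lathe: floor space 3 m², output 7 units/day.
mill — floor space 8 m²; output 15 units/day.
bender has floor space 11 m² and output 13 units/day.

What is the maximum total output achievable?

38

Take press, lathe, and mill: floor space 4 + 3 + 8 = 15 ≤ 15, output 16 + 7 + 15 = 38.
No other feasible combination does better.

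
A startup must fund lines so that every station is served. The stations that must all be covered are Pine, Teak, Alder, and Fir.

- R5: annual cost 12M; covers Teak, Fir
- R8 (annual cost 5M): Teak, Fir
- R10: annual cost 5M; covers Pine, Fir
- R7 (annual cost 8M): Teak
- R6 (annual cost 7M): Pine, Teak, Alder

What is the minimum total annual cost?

12

Choose R8 and R6: together they cover Pine, Teak, Alder, Fir — every station.
Total annual cost: 5 + 7 = 12.
No cover costs less than 12.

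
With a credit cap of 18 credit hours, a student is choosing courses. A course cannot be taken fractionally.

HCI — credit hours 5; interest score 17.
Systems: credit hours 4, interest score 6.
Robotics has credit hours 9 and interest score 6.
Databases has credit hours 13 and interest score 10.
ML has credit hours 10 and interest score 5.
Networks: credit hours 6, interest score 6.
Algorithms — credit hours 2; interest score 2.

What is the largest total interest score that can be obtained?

Allowing fractional choices, the relaxed optimum would be about 31.8, but courses are indivisible.
HCI + Systems + Networks: credit hours 5 + 4 + 6 = 15 ≤ 18, interest score 17 + 6 + 6 = 29.
HCI + Systems + Networks + Algorithms: credit hours 5 + 4 + 6 + 2 = 17 ≤ 18, interest score 17 + 6 + 6 + 2 = 31.
HCI + Systems + Robotics: credit hours 5 + 4 + 9 = 18 ≤ 18, interest score 17 + 6 + 6 = 29.
Best is HCI, Systems, Networks, and Algorithms with total interest score 31.

31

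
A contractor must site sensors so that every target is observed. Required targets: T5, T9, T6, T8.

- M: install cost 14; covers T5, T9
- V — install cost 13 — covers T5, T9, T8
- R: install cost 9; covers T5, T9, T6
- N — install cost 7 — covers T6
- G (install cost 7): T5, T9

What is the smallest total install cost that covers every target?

The greedy cost-per-new-target heuristic would pick R and V for 22, but a cheaper cover exists.
Choose V and N: together they cover T5, T9, T6, T8 — every target.
Total install cost: 13 + 7 = 20.
No cover costs less than 20.

20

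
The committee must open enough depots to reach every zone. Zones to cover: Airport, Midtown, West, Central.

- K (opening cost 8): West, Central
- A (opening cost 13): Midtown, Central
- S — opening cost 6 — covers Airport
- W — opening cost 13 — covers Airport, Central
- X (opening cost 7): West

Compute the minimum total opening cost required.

The greedy cost-per-new-zone heuristic would pick K, S, and A for 27, but a cheaper cover exists.
Choose A, S, and X: together they cover Airport, Midtown, West, Central — every zone.
Total opening cost: 13 + 6 + 7 = 26.
No cover costs less than 26.

26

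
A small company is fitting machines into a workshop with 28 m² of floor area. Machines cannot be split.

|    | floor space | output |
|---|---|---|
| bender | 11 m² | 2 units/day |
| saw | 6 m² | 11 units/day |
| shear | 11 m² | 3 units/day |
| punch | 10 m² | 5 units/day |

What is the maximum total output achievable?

Treat it as a binary knapsack problem.
saw + shear + punch: floor space 6 + 11 + 10 = 27 ≤ 28, output 11 + 3 + 5 = 19.
saw + punch: floor space 6 + 10 = 16 ≤ 28, output 11 + 5 = 16.
bender + saw + punch: floor space 11 + 6 + 10 = 27 ≤ 28, output 2 + 11 + 5 = 18.
Best is saw, shear, and punch with total output 19.

19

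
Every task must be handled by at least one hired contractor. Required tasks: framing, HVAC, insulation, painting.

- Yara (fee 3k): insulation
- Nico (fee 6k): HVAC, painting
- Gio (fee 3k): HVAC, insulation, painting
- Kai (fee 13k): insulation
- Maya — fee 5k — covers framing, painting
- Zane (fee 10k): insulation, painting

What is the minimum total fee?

Choose Gio and Maya: together they cover framing, HVAC, insulation, painting — every task.
Total fee: 3 + 5 = 8.

8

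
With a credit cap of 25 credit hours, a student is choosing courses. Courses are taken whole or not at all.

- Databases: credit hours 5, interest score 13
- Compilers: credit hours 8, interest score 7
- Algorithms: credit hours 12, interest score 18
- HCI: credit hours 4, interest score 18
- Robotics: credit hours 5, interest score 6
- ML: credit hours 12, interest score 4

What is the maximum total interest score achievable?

49

Allowing fractional choices, the relaxed optimum would be about 53.8, but courses are indivisible.
Databases + Compilers + HCI + Robotics: credit hours 5 + 8 + 4 + 5 = 22 ≤ 25, interest score 13 + 7 + 18 + 6 = 44.
Databases + Algorithms + HCI: credit hours 5 + 12 + 4 = 21 ≤ 25, interest score 13 + 18 + 18 = 49.
Best is Databases, Algorithms, and HCI with total interest score 49.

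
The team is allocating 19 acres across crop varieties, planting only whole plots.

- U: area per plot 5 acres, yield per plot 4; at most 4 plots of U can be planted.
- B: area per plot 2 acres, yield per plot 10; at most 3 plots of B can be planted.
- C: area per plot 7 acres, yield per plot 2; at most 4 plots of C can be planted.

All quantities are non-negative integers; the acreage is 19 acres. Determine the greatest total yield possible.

This is a bounded integer knapsack.
Take 2×U and 3×B: area 16 ≤ 19, yield 2·4 + 3·10 = 38.
B has the best ratio (10/2) and is taken to its limit of 3; remaining capacity is filled optimally with the others.

38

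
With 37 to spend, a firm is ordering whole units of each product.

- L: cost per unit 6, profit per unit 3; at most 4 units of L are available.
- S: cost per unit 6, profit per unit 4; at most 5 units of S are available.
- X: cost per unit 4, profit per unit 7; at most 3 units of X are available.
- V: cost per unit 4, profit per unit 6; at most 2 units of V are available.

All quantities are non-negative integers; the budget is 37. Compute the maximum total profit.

41

X has the best ratio (7/4); taking only X gives at most 3×7 = 21 (stopped by the supply cap of 3).
Mixing does better — 2×S, 3×X, and 2×V: cost 32 ≤ 37, profit 2·4 + 3·7 + 2·6 = 41.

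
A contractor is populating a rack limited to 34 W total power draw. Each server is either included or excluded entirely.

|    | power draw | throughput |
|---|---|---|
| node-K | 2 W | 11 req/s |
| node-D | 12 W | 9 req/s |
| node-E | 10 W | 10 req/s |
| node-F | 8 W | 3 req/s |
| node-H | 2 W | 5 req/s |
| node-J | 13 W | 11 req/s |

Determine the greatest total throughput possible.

node-K + node-D + node-H + node-J: power draw 2 + 12 + 2 + 13 = 29 ≤ 34, throughput 11 + 9 + 5 + 11 = 36.
node-K + node-D + node-E + node-F + node-H: power draw 2 + 12 + 10 + 8 + 2 = 34 ≤ 34, throughput 11 + 9 + 10 + 3 + 5 = 38.
node-K + node-E + node-H + node-J: power draw 2 + 10 + 2 + 13 = 27 ≤ 34, throughput 11 + 10 + 5 + 11 = 37.
Best is node-K, node-D, node-E, node-F, and node-H with total throughput 38.

38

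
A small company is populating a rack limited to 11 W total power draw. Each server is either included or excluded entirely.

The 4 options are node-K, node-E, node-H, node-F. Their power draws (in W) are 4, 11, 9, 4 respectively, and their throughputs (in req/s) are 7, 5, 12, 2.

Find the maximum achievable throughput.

Allowing fractional choices, the relaxed optimum would be about 16.3, but servers are indivisible.
node-K + node-F: power draw 4 + 4 = 8 ≤ 11, throughput 7 + 2 = 9.
node-H: power draw 9 ≤ 11, throughput 12.
Best is node-H with total throughput 12.

12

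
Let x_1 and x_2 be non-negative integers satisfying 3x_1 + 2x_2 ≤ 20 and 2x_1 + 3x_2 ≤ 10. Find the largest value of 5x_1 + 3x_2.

(x_1,x_2)=(5,0): 3·5+2·0=15≤20, 2·5+3·0=10≤10, objective 25.
(x_1,x_2)=(4,0): 3·4+2·0=12≤20, 2·4+3·0=8≤10, objective 20.
Maximum is 25 at (x_1,x_2)=(5,0).

25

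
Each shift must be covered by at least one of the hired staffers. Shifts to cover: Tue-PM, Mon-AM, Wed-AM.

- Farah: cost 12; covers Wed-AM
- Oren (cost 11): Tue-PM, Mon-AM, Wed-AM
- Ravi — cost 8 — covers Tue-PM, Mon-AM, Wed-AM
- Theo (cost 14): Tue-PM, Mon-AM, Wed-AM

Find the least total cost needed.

This is a weighted set-cover instance.
Ravi alone covers Tue-PM, Mon-AM, Wed-AM — every shift.
Total cost: 8.
No cover costs less than 8.

8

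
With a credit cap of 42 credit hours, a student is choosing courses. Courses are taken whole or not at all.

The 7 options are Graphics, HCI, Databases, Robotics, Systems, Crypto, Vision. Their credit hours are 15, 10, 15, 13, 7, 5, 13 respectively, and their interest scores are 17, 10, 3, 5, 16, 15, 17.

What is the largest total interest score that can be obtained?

This is a 0-1 knapsack instance.
Take Graphics, Systems, Crypto, and Vision: credit hours 15 + 7 + 5 + 13 = 40 ≤ 42, interest score 17 + 16 + 15 + 17 = 65.
No other feasible combination does better.

65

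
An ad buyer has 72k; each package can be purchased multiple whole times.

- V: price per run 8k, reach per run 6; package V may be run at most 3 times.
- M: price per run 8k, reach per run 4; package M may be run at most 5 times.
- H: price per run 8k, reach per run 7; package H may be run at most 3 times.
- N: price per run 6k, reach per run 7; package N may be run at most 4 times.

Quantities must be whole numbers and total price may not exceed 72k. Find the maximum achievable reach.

2×V, 1×M, 3×H, and 4×N: price 72 ≤ 72, reach 2·6 + 1·4 + 3·7 + 4·7 = 65.
3×V, 3×H, and 4×N: price 72 ≤ 72, reach 3·6 + 3·7 + 4·7 = 67.
Best is 67.

67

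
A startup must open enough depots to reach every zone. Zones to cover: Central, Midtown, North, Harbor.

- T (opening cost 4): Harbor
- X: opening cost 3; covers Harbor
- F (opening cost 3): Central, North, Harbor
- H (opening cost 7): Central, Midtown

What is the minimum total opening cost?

10

This is a weighted set-cover instance.
Choose F and H: together they cover Central, Midtown, North, Harbor — every zone.
Total opening cost: 3 + 7 = 10.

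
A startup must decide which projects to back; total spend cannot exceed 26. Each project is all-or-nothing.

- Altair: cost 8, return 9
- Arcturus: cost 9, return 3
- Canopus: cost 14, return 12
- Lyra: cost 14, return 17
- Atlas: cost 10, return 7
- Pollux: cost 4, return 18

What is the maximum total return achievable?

44

Lyra + Pollux: cost 14 + 4 = 18 ≤ 26, return 17 + 18 = 35.
Altair + Canopus + Pollux: cost 8 + 14 + 4 = 26 ≤ 26, return 9 + 12 + 18 = 39.
Altair + Lyra + Pollux: cost 8 + 14 + 4 = 26 ≤ 26, return 9 + 17 + 18 = 44.
Best is Altair, Lyra, and Pollux with total return 44.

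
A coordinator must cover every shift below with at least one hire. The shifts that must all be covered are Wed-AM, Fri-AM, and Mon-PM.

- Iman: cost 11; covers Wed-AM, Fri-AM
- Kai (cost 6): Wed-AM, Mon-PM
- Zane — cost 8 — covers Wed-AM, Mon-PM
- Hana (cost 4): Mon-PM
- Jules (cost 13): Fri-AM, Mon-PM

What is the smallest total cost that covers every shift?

15

The greedy cost-per-new-shift heuristic would pick Kai and Iman for 17, but a cheaper cover exists.
Choose Iman and Hana: together they cover Wed-AM, Fri-AM, Mon-PM — every shift.
Total cost: 11 + 4 = 15.
No cover costs less than 15.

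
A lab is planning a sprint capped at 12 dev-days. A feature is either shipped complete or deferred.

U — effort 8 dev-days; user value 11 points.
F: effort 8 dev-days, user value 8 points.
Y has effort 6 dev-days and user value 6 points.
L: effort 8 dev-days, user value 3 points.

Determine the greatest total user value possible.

Allowing fractional choices, the relaxed optimum would be about 15.0, but features are indivisible.
F: effort 8 ≤ 12, user value 8.
Y: effort 6 ≤ 12, user value 6.
U: effort 8 ≤ 12, user value 11.
Best is U with total user value 11.

11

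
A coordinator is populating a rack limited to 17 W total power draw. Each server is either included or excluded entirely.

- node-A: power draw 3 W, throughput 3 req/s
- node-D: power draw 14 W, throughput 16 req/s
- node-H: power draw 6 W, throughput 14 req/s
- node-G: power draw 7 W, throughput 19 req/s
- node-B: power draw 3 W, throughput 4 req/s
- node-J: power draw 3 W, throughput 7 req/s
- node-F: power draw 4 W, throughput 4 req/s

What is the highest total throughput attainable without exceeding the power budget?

Take node-H, node-G, and node-J: power draw 6 + 7 + 3 = 16 ≤ 17, throughput 14 + 19 + 7 = 40.
No other feasible combination does better.

40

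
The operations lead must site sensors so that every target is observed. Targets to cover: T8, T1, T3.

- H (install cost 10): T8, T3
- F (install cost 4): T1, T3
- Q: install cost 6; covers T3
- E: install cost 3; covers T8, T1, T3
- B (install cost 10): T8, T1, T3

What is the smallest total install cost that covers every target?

3

E alone covers T8, T1, T3 — every target.
Total install cost: 3.
No cover costs less than 3.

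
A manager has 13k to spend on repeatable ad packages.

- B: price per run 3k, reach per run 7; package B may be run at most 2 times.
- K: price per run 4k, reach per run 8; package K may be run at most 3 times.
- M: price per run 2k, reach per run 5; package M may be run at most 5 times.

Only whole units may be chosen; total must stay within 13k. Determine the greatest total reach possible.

M has the best ratio (5/2); taking only M gives at most 5×5 = 25 (stopped by the supply cap of 5).
Mixing does better — 1×B and 5×M: price 13 ≤ 13, reach 1·7 + 5·5 = 32.

32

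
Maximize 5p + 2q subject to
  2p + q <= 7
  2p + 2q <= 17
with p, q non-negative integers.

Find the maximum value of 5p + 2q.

(p,q)=(3,1) is feasible, giving 17.
(p,q)=(3,0) is feasible, giving 15.
The best lattice point is (3,1), giving 17.

17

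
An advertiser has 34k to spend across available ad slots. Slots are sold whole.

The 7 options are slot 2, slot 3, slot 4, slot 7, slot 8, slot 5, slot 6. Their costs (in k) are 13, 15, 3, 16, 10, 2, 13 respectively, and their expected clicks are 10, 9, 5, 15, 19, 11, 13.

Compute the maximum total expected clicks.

50

Allowing fractional choices, the relaxed optimum would be about 53.6, but ad slots are indivisible.
slot 4 + slot 7 + slot 8 + slot 5: cost 3 + 16 + 10 + 2 = 31 ≤ 34, expected clicks 5 + 15 + 19 + 11 = 50.
slot 4 + slot 8 + slot 5 + slot 6: cost 3 + 10 + 2 + 13 = 28 ≤ 34, expected clicks 5 + 19 + 11 + 13 = 48.
slot 2 + slot 4 + slot 8 + slot 5: cost 13 + 3 + 10 + 2 = 28 ≤ 34, expected clicks 10 + 5 + 19 + 11 = 45.
Best is slot 4, slot 7, slot 8, and slot 5 with total expected clicks 50.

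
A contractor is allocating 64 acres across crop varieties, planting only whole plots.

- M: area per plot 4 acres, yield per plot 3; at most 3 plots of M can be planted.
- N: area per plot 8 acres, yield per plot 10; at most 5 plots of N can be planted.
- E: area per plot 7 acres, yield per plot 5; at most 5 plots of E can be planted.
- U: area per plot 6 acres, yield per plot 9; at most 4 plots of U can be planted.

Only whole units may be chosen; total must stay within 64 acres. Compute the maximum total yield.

86

U has the best ratio (9/6); taking only U gives at most 4×9 = 36 (stopped by the supply cap of 4).
Mixing does better — 5×N and 4×U: area 64 ≤ 64, yield 5·10 + 4·9 = 86.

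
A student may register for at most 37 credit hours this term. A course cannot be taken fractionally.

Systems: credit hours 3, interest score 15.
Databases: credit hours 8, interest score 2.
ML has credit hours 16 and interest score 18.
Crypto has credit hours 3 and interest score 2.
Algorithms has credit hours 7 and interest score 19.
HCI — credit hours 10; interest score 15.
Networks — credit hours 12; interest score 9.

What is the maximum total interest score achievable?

Allowing fractional choices, the relaxed optimum would be about 67.8, but courses are indivisible.
Systems + ML + Algorithms + HCI: credit hours 3 + 16 + 7 + 10 = 36 ≤ 37, interest score 15 + 18 + 19 + 15 = 67.
Systems + Algorithms + HCI + Networks: credit hours 3 + 7 + 10 + 12 = 32 ≤ 37, interest score 15 + 19 + 15 + 9 = 58.
Systems + Crypto + Algorithms + HCI + Networks: credit hours 3 + 3 + 7 + 10 + 12 = 35 ≤ 37, interest score 15 + 2 + 19 + 15 + 9 = 60.
Best is Systems, ML, Algorithms, and HCI with total interest score 67.

67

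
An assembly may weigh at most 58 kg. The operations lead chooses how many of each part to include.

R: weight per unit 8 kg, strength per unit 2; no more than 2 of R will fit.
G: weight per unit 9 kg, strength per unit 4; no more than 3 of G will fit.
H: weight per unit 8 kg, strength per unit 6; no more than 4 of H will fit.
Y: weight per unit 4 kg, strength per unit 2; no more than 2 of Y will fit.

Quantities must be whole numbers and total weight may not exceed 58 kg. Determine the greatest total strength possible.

36

2×G, 4×H, and 2×Y: weight 58 ≤ 58, strength 2·4 + 4·6 + 2·2 = 36.
2×G, 4×H, and 1×Y: weight 54 ≤ 58, strength 2·4 + 4·6 + 1·2 = 34.
Best is 36.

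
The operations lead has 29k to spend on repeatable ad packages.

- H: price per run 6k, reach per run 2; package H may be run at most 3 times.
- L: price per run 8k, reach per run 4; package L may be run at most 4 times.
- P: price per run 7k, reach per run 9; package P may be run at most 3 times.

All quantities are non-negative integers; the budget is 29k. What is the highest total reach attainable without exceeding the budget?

1×L and 3×P: price 29 ≤ 29, reach 1·4 + 3·9 = 31.
1×H and 3×P: price 27 ≤ 29, reach 1·2 + 3·9 = 29.
Best is 31.

31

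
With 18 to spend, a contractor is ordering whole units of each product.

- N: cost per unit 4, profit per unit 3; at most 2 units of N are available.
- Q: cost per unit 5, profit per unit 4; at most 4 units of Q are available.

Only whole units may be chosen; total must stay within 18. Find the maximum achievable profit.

14

Q has the best ratio (4/5); taking only Q gives at most 3×4 = 12 (stopped by the cost limit).
Mixing does better — 2×N and 2×Q: cost 18 ≤ 18, profit 2·3 + 2·4 = 14.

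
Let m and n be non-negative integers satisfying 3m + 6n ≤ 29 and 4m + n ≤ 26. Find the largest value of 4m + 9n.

The continuous relaxation peaks at (0, 4.83) with value 43.50; rounding to a feasible lattice point costs some objective.
(m,n)=(1,4): 3·1+6·4=27≤29, 4·1+1·4=8≤26, objective 40.
(m,n)=(0,4): 3·0+6·4=24≤29, 4·0+1·4=4≤26, objective 36.
No feasible integer point exceeds 40.

40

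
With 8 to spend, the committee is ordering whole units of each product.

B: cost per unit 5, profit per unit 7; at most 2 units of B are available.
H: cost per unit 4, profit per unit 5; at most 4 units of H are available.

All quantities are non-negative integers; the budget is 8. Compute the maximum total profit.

1×B: cost 5 ≤ 8, profit 1·7 = 7.
2×H: cost 8 ≤ 8, profit 2·5 = 10.
Best is 10.

10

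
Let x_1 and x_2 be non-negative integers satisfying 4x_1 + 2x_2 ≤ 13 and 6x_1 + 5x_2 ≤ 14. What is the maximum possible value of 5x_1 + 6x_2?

(x_1,x_2)=(0,2): 4·0+2·2=4≤13, 6·0+5·2=10≤14, objective 12.
(x_1,x_2)=(1,1): 4·1+2·1=6≤13, 6·1+5·1=11≤14, objective 11.
(x_1,x_2)=(0,1): 4·0+2·1=2≤13, 6·0+5·1=5≤14, objective 6.
The best lattice point is (0,2), giving 12.

12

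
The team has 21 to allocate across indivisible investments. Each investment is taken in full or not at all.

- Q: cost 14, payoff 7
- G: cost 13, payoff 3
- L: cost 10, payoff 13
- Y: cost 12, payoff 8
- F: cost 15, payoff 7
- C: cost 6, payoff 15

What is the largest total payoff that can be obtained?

28

Allowing fractional choices, the relaxed optimum would be about 31.3, but investments are indivisible.
Q + C: cost 14 + 6 = 20 ≤ 21, payoff 7 + 15 = 22.
Y + C: cost 12 + 6 = 18 ≤ 21, payoff 8 + 15 = 23.
L + C: cost 10 + 6 = 16 ≤ 21, payoff 13 + 15 = 28.
Best is L and C with total payoff 28.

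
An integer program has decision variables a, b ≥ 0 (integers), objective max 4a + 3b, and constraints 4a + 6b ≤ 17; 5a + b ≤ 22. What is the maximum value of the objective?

16

Relaxing integrality, the LP optimum is 17.00 at (a,b) = (4.25, 0), which is not an integer point.
(a,b)=(4,0): 4·4+6·0=16≤17, 5·4+1·0=20≤22, objective 16.
(a,b)=(3,0): 4·3+6·0=12≤17, 5·3+1·0=15≤22, objective 12.
No feasible integer point exceeds 16.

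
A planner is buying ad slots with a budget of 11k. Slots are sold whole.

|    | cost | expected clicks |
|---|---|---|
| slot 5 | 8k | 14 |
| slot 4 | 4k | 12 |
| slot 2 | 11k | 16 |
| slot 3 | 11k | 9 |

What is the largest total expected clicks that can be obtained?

16

Treat it as a binary knapsack problem.
slot 2: cost 11 ≤ 11, expected clicks 16.
slot 4: cost 4 ≤ 11, expected clicks 12.
slot 5: cost 8 ≤ 11, expected clicks 14.
Best is slot 2 with total expected clicks 16.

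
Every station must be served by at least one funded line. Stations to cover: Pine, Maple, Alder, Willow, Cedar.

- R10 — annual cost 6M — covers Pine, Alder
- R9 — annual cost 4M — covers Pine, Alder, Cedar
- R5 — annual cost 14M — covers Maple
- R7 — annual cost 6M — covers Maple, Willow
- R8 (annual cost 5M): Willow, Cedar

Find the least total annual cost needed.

Choose R9 and R7: together they cover Pine, Maple, Alder, Willow, Cedar — every station.
Total annual cost: 4 + 6 = 10.

10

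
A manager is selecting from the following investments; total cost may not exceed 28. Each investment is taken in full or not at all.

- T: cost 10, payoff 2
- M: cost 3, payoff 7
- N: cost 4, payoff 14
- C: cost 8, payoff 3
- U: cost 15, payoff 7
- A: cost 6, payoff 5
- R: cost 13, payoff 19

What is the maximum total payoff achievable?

This is an integer program with binary decision variables.
Allowing fractional choices, the relaxed optimum would be about 45.9, but investments are indivisible.
M + N + A + R: cost 3 + 4 + 6 + 13 = 26 ≤ 28, payoff 7 + 14 + 5 + 19 = 45.
M + N + C + R: cost 3 + 4 + 8 + 13 = 28 ≤ 28, payoff 7 + 14 + 3 + 19 = 43.
Best is M, N, A, and R with total payoff 45.

45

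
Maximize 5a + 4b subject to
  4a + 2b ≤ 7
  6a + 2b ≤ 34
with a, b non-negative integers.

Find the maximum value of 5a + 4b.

The continuous relaxation peaks at (0, 3.5) with value 14.00; rounding to a feasible lattice point costs some objective.
(a,b)=(0,3): 4·0+2·3=6≤7, 6·0+2·3=6≤34, objective 12.
(a,b)=(0,2): 4·0+2·2=4≤7, 6·0+2·2=4≤34, objective 8.
No feasible integer point exceeds 12.

12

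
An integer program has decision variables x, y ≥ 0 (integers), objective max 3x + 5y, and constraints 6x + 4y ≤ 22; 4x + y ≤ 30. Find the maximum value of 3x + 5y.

25

The continuous relaxation peaks at (0, 5.5) with value 27.50; rounding to a feasible lattice point costs some objective.
(x,y)=(0,5): 6·0+4·5=20≤22, 4·0+1·5=5≤30, objective 25.
(x,y)=(1,4): 6·1+4·4=22≤22, 4·1+1·4=8≤30, objective 23.
(x,y)=(0,4): 6·0+4·4=16≤22, 4·0+1·4=4≤30, objective 20.
No feasible integer point exceeds 25.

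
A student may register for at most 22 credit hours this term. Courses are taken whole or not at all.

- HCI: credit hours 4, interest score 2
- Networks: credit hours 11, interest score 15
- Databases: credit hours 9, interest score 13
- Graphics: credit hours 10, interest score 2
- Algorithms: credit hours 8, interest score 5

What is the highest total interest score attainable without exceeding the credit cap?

28

Networks + Algorithms: credit hours 11 + 8 = 19 ≤ 22, interest score 15 + 5 = 20.
Networks + Databases: credit hours 11 + 9 = 20 ≤ 22, interest score 15 + 13 = 28.
Best is Networks and Databases with total interest score 28.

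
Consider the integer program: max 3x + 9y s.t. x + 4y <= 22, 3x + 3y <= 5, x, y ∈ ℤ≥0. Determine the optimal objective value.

9

(x,y)=(0,1): 1·0+4·1=4≤22, 3·0+3·1=3≤5, objective 9.
(x,y)=(1,0): 1·1+4·0=1≤22, 3·1+3·0=3≤5, objective 3.
(x,y)=(0,0): 1·0+4·0=0≤22, 3·0+3·0=0≤5, objective 0.
The best lattice point is (0,1), giving 9.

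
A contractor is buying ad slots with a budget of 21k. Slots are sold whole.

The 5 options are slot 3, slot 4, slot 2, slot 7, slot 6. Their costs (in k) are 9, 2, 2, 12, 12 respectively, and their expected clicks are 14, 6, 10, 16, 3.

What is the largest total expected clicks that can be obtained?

32

Allowing fractional choices, the relaxed optimum would be about 40.7, but ad slots are indivisible.
slot 4 + slot 2 + slot 7: cost 2 + 2 + 12 = 16 ≤ 21, expected clicks 6 + 10 + 16 = 32.
slot 3 + slot 4 + slot 2: cost 9 + 2 + 2 = 13 ≤ 21, expected clicks 14 + 6 + 10 = 30.
slot 3 + slot 7: cost 9 + 12 = 21 ≤ 21, expected clicks 14 + 16 = 30.
Best is slot 4, slot 2, and slot 7 with total expected clicks 32.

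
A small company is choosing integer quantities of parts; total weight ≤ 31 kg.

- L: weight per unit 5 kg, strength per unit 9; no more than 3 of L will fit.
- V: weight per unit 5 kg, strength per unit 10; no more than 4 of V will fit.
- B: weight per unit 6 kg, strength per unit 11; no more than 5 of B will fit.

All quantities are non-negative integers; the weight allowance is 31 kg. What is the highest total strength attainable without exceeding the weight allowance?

60

V has the best ratio (10/5); taking only V gives at most 4×10 = 40 (stopped by the supply cap of 4).
Mixing does better — 1×L, 4×V, and 1×B: weight 31 ≤ 31, strength 1·9 + 4·10 + 1·11 = 60.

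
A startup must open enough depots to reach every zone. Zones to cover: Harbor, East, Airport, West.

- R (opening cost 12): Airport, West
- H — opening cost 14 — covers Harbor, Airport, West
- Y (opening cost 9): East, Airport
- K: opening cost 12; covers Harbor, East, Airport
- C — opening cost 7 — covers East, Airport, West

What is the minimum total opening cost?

This is a weighted set-cover instance.
Choose K and C: together they cover Harbor, East, Airport, West — every zone.
Total opening cost: 12 + 7 = 19.
No cover costs less than 19.

19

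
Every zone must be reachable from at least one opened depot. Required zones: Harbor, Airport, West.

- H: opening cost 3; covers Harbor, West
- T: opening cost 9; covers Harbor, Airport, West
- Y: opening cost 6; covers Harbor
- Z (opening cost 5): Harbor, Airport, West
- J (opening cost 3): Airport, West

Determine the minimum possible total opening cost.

This is an integer covering problem.
Z alone covers Harbor, Airport, West — every zone.
Total opening cost: 5.

5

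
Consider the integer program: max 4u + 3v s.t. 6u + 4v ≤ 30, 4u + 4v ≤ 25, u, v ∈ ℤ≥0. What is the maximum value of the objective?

(u,v)=(3,3) is feasible, giving 21.
(u,v)=(2,4) is feasible, giving 20.
(u,v)=(3,2) is feasible, giving 18.
Maximum is 21 at (u,v)=(3,3).

21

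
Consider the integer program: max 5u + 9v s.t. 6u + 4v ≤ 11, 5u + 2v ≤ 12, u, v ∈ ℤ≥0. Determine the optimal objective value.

Relaxing integrality, the LP optimum is 24.75 at (u,v) = (0, 2.75), which is not an integer point.
(u,v)=(0,2): 6·0+4·2=8≤11, 5·0+2·2=4≤12, objective 18.
(u,v)=(1,1): 6·1+4·1=10≤11, 5·1+2·1=7≤12, objective 14.
(u,v)=(0,1): 6·0+4·1=4≤11, 5·0+2·1=2≤12, objective 9.
Maximum is 18 at (u,v)=(0,2).

18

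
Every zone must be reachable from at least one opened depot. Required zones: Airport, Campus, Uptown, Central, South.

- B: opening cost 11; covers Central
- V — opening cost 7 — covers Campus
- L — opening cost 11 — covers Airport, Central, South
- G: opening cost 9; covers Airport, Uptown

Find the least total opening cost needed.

27

This is a weighted set-cover instance.
Choose V, L, and G: together they cover Airport, Campus, Uptown, Central, South — every zone.
Total opening cost: 7 + 11 + 9 = 27.
No cover costs less than 27.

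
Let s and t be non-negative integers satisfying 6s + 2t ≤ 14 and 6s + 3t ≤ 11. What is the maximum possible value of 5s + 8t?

24

The continuous relaxation peaks at (0, 3.67) with value 29.33; rounding to a feasible lattice point costs some objective.
(s,t)=(0,3): 6·0+2·3=6≤14, 6·0+3·3=9≤11, objective 24.
(s,t)=(0,2): 6·0+2·2=4≤14, 6·0+3·2=6≤11, objective 16.
The best lattice point is (0,3), giving 24.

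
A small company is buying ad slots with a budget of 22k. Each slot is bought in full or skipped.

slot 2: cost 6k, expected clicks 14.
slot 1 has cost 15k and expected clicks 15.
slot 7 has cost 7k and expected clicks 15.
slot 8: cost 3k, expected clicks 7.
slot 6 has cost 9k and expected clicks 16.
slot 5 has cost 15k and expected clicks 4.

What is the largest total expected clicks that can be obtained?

45

slot 2 + slot 8 + slot 6: cost 6 + 3 + 9 = 18 ≤ 22, expected clicks 14 + 7 + 16 = 37.
slot 7 + slot 8 + slot 6: cost 7 + 3 + 9 = 19 ≤ 22, expected clicks 15 + 7 + 16 = 38.
slot 2 + slot 7 + slot 6: cost 6 + 7 + 9 = 22 ≤ 22, expected clicks 14 + 15 + 16 = 45.
Best is slot 2, slot 7, and slot 6 with total expected clicks 45.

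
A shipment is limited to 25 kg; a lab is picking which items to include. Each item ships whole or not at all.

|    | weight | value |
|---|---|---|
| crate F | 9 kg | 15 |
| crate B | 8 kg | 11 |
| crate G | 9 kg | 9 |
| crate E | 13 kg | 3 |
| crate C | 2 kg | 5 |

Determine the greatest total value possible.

31

This is a 0-1 knapsack instance.
Allowing fractional choices, the relaxed optimum would be about 37.0, but items are indivisible.
crate F + crate G + crate C: weight 9 + 9 + 2 = 20 ≤ 25, value 15 + 9 + 5 = 29.
crate F + crate B: weight 9 + 8 = 17 ≤ 25, value 15 + 11 = 26.
crate F + crate B + crate C: weight 9 + 8 + 2 = 19 ≤ 25, value 15 + 11 + 5 = 31.
Best is crate F, crate B, and crate C with total value 31.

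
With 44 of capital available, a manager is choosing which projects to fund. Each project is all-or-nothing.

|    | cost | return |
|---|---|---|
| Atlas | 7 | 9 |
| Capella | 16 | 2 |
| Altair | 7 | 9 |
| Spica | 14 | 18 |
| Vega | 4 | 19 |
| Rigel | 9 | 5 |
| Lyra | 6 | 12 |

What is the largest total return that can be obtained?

67

Take Atlas, Altair, Spica, Vega, and Lyra: cost 7 + 7 + 14 + 4 + 6 = 38 ≤ 44, return 9 + 9 + 18 + 19 + 12 = 67.
No other feasible combination does better.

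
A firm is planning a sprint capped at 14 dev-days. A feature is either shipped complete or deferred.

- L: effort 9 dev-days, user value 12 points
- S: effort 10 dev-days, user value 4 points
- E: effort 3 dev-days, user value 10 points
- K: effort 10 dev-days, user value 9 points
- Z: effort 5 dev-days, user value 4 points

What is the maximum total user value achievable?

22

Allowing fractional choices, the relaxed optimum would be about 23.8, but features are indivisible.
L + Z: effort 9 + 5 = 14 ≤ 14, user value 12 + 4 = 16.
E + K: effort 3 + 10 = 13 ≤ 14, user value 10 + 9 = 19.
L + E: effort 9 + 3 = 12 ≤ 14, user value 12 + 10 = 22.
Best is L and E with total user value 22.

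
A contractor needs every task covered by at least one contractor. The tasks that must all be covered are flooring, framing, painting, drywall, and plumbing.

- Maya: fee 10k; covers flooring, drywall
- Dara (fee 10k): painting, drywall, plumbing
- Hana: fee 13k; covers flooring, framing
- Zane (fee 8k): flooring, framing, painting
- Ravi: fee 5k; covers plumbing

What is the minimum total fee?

Choose Dara and Zane: together they cover flooring, framing, painting, drywall, plumbing — every task.
Total fee: 10 + 8 = 18.

18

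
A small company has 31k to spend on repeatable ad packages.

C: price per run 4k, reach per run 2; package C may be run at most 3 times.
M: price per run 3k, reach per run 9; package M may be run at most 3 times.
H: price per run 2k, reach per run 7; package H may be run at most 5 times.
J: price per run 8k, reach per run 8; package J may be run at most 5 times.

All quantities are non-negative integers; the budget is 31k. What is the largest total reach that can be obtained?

3×M, 5×H, and 1×J: price 27 ≤ 31, reach 3·9 + 5·7 + 1·8 = 70.
1×C, 3×M, 5×H, and 1×J: price 31 ≤ 31, reach 1·2 + 3·9 + 5·7 + 1·8 = 72.
Best is 72.

72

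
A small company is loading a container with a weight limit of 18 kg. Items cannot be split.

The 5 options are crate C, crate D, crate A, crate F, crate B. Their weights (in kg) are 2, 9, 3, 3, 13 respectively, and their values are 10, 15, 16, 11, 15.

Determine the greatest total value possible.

crate C + crate D + crate A: weight 2 + 9 + 3 = 14 ≤ 18, value 10 + 15 + 16 = 41.
crate D + crate A + crate F: weight 9 + 3 + 3 = 15 ≤ 18, value 15 + 16 + 11 = 42.
crate C + crate D + crate A + crate F: weight 2 + 9 + 3 + 3 = 17 ≤ 18, value 10 + 15 + 16 + 11 = 52.
Best is crate C, crate D, crate A, and crate F with total value 52.

52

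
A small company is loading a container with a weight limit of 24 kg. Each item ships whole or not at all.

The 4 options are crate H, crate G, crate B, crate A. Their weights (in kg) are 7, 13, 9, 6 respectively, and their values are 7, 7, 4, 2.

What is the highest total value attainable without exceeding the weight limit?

Allowing fractional choices, the relaxed optimum would be about 15.8, but items are indivisible.
crate H + crate G: weight 7 + 13 = 20 ≤ 24, value 7 + 7 = 14.
crate H + crate B: weight 7 + 9 = 16 ≤ 24, value 7 + 4 = 11.
crate H + crate B + crate A: weight 7 + 9 + 6 = 22 ≤ 24, value 7 + 4 + 2 = 13.
Best is crate H and crate G with total value 14.

14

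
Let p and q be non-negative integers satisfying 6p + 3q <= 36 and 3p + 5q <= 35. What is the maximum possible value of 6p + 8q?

The continuous relaxation peaks at (3.57, 4.86) with value 60.29; rounding to a feasible lattice point costs some objective.
(p,q)=(3,5): 6·3+3·5=33≤36, 3·3+5·5=34≤35, objective 58.
(p,q)=(4,4): 6·4+3·4=36≤36, 3·4+5·4=32≤35, objective 56.
(p,q)=(2,5): 6·2+3·5=27≤36, 3·2+5·5=31≤35, objective 52.
The best lattice point is (3,5), giving 58.

58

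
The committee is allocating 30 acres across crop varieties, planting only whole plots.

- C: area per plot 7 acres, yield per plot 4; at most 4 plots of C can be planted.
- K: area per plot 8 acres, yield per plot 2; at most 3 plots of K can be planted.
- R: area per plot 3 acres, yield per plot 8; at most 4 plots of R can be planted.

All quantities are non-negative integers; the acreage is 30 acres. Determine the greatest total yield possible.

40

This is a bounded integer knapsack.
R has the best ratio (8/3); taking only R gives at most 4×8 = 32 (stopped by the supply cap of 4).
Mixing does better — 2×C and 4×R: area 26 ≤ 30, yield 2·4 + 4·8 = 40.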